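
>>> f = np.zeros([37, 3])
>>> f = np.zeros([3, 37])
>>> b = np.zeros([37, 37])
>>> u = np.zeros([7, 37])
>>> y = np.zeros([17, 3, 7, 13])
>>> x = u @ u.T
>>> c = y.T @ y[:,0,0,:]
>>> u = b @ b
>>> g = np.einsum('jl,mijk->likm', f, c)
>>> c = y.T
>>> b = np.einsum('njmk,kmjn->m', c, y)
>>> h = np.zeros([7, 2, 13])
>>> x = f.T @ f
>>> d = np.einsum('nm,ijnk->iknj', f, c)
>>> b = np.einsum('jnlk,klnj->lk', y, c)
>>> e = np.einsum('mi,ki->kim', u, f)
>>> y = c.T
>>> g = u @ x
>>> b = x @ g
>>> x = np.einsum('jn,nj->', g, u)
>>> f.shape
(3, 37)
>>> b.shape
(37, 37)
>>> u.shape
(37, 37)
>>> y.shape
(17, 3, 7, 13)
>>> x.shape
()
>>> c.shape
(13, 7, 3, 17)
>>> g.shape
(37, 37)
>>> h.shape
(7, 2, 13)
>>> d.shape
(13, 17, 3, 7)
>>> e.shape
(3, 37, 37)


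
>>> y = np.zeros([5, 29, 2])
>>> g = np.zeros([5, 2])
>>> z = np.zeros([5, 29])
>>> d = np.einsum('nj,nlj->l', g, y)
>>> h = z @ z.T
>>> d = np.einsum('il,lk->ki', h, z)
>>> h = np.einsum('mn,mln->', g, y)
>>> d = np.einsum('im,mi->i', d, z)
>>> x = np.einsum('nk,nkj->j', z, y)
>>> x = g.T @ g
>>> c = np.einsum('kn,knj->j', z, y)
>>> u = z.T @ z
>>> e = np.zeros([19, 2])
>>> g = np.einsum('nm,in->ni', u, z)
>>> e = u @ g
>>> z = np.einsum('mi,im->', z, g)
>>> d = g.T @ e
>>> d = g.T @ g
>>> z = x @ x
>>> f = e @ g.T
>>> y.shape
(5, 29, 2)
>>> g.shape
(29, 5)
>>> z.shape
(2, 2)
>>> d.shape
(5, 5)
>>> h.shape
()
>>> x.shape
(2, 2)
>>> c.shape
(2,)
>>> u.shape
(29, 29)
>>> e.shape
(29, 5)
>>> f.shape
(29, 29)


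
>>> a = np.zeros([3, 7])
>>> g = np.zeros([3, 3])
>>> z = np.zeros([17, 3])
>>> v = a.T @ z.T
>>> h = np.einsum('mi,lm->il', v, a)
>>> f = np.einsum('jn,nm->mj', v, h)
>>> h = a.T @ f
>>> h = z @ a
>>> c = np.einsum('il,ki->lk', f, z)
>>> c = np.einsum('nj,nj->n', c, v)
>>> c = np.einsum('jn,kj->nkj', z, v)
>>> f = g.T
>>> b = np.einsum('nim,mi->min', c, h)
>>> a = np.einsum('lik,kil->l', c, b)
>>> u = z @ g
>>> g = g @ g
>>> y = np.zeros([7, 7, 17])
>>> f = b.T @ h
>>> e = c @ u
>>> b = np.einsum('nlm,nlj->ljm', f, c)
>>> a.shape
(3,)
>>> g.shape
(3, 3)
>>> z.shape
(17, 3)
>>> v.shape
(7, 17)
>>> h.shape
(17, 7)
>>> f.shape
(3, 7, 7)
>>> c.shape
(3, 7, 17)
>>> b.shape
(7, 17, 7)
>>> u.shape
(17, 3)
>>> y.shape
(7, 7, 17)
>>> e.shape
(3, 7, 3)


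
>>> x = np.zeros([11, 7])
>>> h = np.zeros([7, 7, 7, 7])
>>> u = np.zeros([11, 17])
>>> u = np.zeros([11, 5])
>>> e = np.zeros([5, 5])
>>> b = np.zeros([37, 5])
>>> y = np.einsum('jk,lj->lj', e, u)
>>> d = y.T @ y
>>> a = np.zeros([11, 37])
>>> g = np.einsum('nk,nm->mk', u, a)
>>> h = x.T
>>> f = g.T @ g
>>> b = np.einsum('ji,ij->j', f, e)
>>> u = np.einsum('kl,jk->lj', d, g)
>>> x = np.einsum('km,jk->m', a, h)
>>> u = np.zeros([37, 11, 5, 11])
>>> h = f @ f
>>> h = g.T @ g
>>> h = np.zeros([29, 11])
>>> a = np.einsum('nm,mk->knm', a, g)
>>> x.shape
(37,)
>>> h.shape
(29, 11)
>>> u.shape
(37, 11, 5, 11)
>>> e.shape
(5, 5)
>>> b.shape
(5,)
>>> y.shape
(11, 5)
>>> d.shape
(5, 5)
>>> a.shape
(5, 11, 37)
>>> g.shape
(37, 5)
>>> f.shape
(5, 5)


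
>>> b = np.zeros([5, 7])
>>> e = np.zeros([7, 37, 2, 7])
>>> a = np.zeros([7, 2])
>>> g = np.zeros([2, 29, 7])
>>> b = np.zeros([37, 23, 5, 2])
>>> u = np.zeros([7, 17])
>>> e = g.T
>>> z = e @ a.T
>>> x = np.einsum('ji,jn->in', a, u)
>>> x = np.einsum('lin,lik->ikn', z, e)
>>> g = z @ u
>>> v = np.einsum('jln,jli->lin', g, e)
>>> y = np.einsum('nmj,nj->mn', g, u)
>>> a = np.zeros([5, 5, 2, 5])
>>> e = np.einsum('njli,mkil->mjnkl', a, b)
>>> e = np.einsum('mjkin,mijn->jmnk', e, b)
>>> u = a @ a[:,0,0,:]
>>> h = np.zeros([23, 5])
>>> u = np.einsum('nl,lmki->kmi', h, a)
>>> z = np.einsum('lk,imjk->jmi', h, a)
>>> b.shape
(37, 23, 5, 2)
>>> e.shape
(5, 37, 2, 5)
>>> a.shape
(5, 5, 2, 5)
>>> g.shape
(7, 29, 17)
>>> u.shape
(2, 5, 5)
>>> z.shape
(2, 5, 5)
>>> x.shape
(29, 2, 7)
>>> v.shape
(29, 2, 17)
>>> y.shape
(29, 7)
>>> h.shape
(23, 5)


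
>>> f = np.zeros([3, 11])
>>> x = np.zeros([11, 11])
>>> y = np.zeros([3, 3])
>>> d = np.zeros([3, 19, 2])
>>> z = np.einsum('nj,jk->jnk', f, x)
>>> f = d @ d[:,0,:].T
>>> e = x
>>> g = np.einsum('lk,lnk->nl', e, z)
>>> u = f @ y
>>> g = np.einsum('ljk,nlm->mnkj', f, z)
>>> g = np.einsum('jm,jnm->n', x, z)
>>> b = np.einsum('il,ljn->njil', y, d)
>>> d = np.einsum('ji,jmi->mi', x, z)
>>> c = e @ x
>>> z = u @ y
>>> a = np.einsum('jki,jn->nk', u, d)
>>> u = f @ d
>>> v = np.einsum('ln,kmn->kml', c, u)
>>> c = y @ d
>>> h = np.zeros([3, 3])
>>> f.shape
(3, 19, 3)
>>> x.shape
(11, 11)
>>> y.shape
(3, 3)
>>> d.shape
(3, 11)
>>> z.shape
(3, 19, 3)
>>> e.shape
(11, 11)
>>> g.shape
(3,)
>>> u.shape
(3, 19, 11)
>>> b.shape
(2, 19, 3, 3)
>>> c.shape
(3, 11)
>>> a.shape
(11, 19)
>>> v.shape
(3, 19, 11)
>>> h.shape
(3, 3)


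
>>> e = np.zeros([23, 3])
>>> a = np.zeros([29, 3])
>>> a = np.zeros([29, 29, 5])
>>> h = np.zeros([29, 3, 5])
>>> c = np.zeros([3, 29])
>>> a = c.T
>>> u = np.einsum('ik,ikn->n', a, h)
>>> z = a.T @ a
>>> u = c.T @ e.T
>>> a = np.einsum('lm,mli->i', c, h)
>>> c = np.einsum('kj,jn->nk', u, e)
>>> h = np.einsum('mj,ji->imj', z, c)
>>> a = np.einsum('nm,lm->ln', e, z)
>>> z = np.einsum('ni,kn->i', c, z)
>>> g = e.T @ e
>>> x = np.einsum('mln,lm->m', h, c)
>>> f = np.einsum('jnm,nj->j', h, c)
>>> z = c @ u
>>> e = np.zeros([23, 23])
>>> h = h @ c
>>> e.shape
(23, 23)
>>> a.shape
(3, 23)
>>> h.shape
(29, 3, 29)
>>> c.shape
(3, 29)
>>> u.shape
(29, 23)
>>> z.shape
(3, 23)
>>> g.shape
(3, 3)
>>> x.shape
(29,)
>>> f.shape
(29,)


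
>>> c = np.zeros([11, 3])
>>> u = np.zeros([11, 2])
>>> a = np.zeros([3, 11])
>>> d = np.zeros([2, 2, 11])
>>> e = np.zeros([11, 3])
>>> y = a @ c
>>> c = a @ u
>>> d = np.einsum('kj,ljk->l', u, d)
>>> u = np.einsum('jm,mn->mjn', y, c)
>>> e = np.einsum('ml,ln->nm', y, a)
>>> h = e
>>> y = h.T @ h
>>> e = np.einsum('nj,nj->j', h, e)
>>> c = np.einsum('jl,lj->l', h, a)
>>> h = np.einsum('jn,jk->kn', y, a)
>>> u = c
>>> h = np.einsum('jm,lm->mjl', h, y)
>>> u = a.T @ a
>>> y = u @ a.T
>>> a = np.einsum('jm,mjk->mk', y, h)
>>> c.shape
(3,)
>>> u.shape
(11, 11)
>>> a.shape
(3, 3)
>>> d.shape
(2,)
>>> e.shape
(3,)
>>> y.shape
(11, 3)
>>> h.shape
(3, 11, 3)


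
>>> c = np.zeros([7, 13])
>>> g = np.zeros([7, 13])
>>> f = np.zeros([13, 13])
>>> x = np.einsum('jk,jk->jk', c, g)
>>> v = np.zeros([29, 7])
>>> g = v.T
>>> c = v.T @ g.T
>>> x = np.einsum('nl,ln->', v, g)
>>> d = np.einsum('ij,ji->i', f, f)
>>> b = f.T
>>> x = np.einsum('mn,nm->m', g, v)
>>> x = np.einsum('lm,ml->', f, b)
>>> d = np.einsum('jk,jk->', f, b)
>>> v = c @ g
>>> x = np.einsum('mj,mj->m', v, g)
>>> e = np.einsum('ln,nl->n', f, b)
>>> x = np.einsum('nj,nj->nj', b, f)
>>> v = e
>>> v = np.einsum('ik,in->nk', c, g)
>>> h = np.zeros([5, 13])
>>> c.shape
(7, 7)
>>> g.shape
(7, 29)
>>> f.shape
(13, 13)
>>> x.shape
(13, 13)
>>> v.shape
(29, 7)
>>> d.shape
()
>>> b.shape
(13, 13)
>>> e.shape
(13,)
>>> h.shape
(5, 13)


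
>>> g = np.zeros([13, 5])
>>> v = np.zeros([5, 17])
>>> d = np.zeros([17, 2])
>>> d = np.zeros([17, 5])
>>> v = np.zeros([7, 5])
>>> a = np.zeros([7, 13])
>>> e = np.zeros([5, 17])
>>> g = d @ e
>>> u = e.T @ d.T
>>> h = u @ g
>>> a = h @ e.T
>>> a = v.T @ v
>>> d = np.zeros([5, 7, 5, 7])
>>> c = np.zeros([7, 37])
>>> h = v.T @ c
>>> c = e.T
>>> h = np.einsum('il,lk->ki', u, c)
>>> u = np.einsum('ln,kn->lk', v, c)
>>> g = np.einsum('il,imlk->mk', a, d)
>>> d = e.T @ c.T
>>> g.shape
(7, 7)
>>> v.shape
(7, 5)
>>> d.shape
(17, 17)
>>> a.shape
(5, 5)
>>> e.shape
(5, 17)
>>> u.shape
(7, 17)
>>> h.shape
(5, 17)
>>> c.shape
(17, 5)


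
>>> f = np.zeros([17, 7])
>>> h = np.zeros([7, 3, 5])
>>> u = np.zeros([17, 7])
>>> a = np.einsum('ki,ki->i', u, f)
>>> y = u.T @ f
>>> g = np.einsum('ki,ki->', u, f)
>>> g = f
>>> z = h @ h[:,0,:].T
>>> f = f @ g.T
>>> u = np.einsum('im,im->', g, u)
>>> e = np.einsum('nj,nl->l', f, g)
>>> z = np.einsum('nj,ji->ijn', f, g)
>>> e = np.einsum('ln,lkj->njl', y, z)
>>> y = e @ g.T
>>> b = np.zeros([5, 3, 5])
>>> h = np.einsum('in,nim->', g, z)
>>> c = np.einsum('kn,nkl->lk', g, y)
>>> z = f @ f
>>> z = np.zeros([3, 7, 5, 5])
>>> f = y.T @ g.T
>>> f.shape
(17, 17, 17)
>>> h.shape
()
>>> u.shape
()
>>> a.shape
(7,)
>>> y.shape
(7, 17, 17)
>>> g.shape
(17, 7)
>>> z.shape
(3, 7, 5, 5)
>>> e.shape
(7, 17, 7)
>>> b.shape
(5, 3, 5)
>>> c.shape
(17, 17)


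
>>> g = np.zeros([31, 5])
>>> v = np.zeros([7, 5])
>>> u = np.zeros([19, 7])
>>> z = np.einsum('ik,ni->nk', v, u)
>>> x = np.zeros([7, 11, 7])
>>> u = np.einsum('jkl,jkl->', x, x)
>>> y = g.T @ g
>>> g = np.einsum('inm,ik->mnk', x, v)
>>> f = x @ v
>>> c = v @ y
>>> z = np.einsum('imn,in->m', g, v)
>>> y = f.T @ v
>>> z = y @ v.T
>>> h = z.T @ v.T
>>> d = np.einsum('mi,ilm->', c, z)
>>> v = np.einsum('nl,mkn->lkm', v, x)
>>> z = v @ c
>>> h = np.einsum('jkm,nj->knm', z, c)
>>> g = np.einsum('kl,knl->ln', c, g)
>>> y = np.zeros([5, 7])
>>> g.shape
(5, 11)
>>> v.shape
(5, 11, 7)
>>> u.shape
()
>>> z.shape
(5, 11, 5)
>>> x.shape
(7, 11, 7)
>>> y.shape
(5, 7)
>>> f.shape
(7, 11, 5)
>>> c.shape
(7, 5)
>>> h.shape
(11, 7, 5)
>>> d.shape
()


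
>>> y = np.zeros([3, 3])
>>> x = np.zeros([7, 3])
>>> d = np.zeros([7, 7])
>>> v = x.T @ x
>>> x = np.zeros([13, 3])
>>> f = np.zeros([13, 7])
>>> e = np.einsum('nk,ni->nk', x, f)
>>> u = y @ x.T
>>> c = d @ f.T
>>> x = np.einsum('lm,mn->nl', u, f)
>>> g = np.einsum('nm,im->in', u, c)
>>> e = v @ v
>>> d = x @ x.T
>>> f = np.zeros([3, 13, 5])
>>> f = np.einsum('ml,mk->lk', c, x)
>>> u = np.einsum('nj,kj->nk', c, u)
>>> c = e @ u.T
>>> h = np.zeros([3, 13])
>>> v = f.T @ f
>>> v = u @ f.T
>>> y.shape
(3, 3)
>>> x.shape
(7, 3)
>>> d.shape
(7, 7)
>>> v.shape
(7, 13)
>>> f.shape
(13, 3)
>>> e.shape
(3, 3)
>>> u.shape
(7, 3)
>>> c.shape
(3, 7)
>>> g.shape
(7, 3)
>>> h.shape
(3, 13)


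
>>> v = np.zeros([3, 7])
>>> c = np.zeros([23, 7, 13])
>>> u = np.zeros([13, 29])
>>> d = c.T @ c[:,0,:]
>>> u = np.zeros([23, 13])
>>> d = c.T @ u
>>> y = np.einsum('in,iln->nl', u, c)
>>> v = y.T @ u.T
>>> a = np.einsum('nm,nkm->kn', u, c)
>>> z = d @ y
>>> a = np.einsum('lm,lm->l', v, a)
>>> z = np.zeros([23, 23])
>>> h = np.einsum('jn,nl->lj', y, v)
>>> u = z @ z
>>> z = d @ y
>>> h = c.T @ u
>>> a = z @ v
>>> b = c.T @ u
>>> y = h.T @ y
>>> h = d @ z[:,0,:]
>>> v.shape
(7, 23)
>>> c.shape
(23, 7, 13)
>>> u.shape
(23, 23)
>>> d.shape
(13, 7, 13)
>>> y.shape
(23, 7, 7)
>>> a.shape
(13, 7, 23)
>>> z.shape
(13, 7, 7)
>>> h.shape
(13, 7, 7)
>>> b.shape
(13, 7, 23)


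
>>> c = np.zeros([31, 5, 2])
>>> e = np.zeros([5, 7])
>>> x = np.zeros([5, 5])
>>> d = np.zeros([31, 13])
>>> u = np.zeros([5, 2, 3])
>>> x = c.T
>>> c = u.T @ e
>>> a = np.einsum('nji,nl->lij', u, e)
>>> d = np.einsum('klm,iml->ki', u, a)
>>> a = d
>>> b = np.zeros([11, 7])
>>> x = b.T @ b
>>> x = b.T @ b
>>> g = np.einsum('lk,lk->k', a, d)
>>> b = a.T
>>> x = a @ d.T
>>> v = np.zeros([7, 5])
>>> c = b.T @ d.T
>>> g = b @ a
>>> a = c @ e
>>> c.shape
(5, 5)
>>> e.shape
(5, 7)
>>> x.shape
(5, 5)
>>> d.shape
(5, 7)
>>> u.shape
(5, 2, 3)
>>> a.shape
(5, 7)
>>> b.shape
(7, 5)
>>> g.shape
(7, 7)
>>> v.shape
(7, 5)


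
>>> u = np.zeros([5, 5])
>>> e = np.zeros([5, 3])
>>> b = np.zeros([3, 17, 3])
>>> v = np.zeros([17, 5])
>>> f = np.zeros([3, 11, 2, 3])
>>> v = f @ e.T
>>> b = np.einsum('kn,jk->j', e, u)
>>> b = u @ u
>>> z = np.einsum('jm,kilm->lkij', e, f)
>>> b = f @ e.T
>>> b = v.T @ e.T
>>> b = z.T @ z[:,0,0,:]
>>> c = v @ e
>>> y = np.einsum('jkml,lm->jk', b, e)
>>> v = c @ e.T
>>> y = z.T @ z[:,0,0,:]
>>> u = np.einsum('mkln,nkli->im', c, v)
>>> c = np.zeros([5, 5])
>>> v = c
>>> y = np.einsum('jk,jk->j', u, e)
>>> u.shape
(5, 3)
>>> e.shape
(5, 3)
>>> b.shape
(5, 11, 3, 5)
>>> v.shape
(5, 5)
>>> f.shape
(3, 11, 2, 3)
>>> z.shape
(2, 3, 11, 5)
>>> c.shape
(5, 5)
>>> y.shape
(5,)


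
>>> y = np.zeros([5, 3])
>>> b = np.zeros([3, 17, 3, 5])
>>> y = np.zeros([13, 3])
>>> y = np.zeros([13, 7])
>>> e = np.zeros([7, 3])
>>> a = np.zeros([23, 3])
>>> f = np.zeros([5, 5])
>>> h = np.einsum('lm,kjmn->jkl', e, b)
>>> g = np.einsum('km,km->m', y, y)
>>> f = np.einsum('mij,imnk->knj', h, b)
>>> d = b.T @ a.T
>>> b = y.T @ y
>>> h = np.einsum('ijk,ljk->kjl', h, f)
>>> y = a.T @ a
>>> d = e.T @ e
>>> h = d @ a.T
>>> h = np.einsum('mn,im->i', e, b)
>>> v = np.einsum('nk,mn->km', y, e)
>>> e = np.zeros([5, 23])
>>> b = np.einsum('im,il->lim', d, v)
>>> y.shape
(3, 3)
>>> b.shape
(7, 3, 3)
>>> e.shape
(5, 23)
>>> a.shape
(23, 3)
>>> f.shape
(5, 3, 7)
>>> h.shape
(7,)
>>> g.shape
(7,)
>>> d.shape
(3, 3)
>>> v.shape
(3, 7)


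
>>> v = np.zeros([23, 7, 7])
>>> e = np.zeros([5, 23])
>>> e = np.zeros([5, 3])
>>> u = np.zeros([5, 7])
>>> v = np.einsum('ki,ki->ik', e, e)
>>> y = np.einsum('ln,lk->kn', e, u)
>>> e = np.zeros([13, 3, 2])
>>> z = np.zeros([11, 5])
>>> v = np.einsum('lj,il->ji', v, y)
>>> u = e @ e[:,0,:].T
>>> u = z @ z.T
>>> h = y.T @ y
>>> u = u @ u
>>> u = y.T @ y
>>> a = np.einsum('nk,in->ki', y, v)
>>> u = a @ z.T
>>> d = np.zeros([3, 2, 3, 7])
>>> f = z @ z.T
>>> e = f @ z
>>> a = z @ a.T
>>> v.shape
(5, 7)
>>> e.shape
(11, 5)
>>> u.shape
(3, 11)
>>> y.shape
(7, 3)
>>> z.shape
(11, 5)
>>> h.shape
(3, 3)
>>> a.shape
(11, 3)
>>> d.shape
(3, 2, 3, 7)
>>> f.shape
(11, 11)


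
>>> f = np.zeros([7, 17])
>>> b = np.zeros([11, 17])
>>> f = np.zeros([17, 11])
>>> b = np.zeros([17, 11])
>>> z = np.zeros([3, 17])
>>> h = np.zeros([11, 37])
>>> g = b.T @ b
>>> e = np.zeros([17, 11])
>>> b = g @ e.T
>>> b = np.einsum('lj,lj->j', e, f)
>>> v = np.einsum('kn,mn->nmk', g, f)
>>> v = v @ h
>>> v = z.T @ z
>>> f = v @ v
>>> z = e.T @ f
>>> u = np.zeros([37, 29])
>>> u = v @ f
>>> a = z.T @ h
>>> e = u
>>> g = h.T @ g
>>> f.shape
(17, 17)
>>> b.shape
(11,)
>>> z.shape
(11, 17)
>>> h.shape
(11, 37)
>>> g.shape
(37, 11)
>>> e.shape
(17, 17)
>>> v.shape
(17, 17)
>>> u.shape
(17, 17)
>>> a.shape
(17, 37)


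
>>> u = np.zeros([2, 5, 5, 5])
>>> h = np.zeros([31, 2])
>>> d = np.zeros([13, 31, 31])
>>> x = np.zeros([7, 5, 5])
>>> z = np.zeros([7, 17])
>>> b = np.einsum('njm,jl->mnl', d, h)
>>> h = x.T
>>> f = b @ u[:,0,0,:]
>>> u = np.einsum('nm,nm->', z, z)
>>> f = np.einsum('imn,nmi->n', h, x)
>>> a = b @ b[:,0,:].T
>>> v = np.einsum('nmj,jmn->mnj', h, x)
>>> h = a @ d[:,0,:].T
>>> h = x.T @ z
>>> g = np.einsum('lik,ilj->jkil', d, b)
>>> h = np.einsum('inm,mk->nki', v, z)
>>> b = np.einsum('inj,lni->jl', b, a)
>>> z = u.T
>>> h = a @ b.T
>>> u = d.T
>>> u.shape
(31, 31, 13)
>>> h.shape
(31, 13, 2)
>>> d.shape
(13, 31, 31)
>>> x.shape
(7, 5, 5)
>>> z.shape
()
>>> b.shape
(2, 31)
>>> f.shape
(7,)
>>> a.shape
(31, 13, 31)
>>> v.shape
(5, 5, 7)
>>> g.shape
(2, 31, 31, 13)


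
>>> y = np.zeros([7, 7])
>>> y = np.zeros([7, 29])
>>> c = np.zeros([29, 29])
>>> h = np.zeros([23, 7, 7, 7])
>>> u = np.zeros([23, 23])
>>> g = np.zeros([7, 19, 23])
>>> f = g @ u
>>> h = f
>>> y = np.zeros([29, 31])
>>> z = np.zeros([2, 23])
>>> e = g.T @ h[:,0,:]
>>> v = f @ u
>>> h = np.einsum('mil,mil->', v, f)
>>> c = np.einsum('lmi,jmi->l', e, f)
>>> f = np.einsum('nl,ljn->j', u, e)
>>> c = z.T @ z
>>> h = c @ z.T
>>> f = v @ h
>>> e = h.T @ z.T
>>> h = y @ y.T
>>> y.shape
(29, 31)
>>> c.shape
(23, 23)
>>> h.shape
(29, 29)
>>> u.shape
(23, 23)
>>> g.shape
(7, 19, 23)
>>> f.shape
(7, 19, 2)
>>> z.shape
(2, 23)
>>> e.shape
(2, 2)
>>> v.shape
(7, 19, 23)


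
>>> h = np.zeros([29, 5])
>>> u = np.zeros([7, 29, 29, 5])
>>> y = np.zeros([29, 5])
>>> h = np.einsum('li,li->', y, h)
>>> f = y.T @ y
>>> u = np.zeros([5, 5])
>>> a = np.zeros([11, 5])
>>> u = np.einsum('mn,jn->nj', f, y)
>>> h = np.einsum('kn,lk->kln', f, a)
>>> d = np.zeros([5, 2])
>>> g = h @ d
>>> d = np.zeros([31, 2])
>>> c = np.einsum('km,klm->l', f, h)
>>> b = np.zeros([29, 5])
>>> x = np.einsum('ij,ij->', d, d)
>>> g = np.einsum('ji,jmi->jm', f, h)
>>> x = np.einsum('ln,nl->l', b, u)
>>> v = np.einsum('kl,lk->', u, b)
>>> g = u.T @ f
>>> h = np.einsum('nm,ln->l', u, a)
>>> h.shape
(11,)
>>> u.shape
(5, 29)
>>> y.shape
(29, 5)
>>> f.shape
(5, 5)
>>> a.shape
(11, 5)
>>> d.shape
(31, 2)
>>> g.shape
(29, 5)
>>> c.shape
(11,)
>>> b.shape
(29, 5)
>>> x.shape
(29,)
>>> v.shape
()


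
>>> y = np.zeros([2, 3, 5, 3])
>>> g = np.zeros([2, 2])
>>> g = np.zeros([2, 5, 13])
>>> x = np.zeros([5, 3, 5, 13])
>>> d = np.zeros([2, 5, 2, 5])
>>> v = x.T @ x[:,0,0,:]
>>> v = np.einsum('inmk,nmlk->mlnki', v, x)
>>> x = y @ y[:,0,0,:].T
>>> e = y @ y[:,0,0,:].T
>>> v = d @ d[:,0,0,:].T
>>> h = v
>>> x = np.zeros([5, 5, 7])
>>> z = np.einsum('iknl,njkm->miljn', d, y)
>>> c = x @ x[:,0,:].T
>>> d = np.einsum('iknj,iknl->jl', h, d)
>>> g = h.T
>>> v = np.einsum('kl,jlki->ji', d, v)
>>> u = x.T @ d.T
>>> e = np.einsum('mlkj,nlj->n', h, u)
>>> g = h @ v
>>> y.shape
(2, 3, 5, 3)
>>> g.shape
(2, 5, 2, 2)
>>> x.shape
(5, 5, 7)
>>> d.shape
(2, 5)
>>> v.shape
(2, 2)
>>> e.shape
(7,)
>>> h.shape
(2, 5, 2, 2)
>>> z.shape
(3, 2, 5, 3, 2)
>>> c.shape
(5, 5, 5)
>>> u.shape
(7, 5, 2)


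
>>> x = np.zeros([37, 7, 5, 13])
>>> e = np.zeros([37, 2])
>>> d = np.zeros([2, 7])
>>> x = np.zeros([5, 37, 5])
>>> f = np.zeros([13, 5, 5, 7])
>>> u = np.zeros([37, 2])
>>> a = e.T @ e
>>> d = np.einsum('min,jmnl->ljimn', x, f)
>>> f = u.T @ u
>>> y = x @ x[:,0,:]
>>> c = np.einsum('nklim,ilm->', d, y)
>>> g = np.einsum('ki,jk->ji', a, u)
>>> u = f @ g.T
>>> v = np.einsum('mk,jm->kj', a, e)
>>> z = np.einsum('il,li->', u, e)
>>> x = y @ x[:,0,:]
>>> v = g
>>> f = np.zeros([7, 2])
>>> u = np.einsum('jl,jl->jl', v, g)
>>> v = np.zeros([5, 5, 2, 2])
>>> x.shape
(5, 37, 5)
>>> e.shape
(37, 2)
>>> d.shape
(7, 13, 37, 5, 5)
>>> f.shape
(7, 2)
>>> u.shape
(37, 2)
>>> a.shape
(2, 2)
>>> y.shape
(5, 37, 5)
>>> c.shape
()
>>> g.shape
(37, 2)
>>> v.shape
(5, 5, 2, 2)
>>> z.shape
()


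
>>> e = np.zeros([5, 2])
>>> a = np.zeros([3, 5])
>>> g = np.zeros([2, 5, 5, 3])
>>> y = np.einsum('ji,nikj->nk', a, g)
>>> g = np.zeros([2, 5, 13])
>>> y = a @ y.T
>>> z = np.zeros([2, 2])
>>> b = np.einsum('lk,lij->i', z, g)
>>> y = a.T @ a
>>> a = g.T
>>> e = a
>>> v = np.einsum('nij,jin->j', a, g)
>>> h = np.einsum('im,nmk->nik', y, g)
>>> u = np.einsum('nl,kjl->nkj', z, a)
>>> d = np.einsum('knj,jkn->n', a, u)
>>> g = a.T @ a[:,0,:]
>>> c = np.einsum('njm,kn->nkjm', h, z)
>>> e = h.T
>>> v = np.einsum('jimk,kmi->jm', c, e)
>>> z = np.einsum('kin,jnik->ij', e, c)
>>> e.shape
(13, 5, 2)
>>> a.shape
(13, 5, 2)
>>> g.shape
(2, 5, 2)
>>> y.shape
(5, 5)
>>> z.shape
(5, 2)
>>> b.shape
(5,)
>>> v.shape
(2, 5)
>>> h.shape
(2, 5, 13)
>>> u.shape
(2, 13, 5)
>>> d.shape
(5,)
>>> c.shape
(2, 2, 5, 13)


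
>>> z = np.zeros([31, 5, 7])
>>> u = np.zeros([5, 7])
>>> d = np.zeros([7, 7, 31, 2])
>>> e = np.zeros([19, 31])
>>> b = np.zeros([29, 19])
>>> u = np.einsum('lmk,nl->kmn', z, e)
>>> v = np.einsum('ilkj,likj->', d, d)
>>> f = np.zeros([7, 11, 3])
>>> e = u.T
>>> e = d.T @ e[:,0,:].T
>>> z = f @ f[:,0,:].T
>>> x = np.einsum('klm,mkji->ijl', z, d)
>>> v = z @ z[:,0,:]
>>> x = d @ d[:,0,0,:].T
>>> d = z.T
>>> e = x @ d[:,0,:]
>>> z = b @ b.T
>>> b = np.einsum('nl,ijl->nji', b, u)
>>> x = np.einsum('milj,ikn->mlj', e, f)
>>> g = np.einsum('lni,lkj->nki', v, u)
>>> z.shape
(29, 29)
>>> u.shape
(7, 5, 19)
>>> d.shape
(7, 11, 7)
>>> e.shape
(7, 7, 31, 7)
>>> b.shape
(29, 5, 7)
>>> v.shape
(7, 11, 7)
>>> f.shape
(7, 11, 3)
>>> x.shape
(7, 31, 7)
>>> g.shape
(11, 5, 7)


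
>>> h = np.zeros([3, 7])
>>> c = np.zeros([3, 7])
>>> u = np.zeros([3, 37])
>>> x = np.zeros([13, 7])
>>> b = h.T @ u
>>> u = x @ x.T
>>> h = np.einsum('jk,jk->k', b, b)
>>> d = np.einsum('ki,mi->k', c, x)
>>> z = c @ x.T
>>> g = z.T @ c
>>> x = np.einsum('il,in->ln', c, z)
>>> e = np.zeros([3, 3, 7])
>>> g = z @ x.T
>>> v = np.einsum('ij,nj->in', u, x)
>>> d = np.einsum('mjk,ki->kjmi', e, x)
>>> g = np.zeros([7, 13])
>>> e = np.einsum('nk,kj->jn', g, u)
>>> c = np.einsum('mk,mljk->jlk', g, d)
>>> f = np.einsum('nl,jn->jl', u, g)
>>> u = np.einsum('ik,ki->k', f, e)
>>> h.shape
(37,)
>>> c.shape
(3, 3, 13)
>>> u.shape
(13,)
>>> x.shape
(7, 13)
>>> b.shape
(7, 37)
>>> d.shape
(7, 3, 3, 13)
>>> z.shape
(3, 13)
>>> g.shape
(7, 13)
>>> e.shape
(13, 7)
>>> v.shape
(13, 7)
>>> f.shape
(7, 13)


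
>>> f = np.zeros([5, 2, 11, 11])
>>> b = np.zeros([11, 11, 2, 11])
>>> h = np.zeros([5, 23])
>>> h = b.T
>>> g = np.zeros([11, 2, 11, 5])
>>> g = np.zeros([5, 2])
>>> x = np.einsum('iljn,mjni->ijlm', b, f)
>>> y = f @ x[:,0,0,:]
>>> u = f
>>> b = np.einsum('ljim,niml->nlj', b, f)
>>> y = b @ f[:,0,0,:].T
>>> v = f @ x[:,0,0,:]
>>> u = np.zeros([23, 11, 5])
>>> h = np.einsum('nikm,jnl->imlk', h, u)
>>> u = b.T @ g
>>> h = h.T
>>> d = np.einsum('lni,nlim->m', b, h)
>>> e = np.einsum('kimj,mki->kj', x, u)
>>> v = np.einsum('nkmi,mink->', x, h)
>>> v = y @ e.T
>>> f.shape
(5, 2, 11, 11)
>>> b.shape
(5, 11, 11)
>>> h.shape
(11, 5, 11, 2)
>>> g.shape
(5, 2)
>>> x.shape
(11, 2, 11, 5)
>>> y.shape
(5, 11, 5)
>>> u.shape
(11, 11, 2)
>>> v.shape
(5, 11, 11)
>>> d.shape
(2,)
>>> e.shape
(11, 5)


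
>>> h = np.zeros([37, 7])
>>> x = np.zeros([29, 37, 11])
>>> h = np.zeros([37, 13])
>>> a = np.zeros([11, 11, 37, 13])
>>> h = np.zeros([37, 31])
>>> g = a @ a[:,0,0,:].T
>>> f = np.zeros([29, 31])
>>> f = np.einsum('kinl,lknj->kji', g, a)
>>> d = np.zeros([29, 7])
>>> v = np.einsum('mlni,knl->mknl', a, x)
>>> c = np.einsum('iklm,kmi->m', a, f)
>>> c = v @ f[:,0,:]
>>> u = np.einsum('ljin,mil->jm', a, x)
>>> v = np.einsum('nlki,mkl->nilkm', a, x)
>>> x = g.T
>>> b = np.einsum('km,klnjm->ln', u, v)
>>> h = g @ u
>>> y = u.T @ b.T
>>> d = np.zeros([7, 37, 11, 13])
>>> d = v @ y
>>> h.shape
(11, 11, 37, 29)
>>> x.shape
(11, 37, 11, 11)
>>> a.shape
(11, 11, 37, 13)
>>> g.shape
(11, 11, 37, 11)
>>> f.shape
(11, 13, 11)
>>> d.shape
(11, 13, 11, 37, 13)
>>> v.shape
(11, 13, 11, 37, 29)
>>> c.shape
(11, 29, 37, 11)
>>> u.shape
(11, 29)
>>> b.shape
(13, 11)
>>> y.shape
(29, 13)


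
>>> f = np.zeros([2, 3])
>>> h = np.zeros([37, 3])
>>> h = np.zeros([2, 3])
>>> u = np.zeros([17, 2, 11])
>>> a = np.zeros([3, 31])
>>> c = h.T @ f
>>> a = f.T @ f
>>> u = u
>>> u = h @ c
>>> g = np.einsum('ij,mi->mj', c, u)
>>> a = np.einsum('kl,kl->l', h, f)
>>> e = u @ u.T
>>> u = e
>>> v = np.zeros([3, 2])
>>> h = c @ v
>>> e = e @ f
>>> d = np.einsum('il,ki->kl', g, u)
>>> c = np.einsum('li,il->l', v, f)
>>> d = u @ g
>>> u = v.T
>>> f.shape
(2, 3)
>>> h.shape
(3, 2)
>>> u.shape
(2, 3)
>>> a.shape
(3,)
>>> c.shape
(3,)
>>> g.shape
(2, 3)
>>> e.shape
(2, 3)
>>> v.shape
(3, 2)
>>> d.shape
(2, 3)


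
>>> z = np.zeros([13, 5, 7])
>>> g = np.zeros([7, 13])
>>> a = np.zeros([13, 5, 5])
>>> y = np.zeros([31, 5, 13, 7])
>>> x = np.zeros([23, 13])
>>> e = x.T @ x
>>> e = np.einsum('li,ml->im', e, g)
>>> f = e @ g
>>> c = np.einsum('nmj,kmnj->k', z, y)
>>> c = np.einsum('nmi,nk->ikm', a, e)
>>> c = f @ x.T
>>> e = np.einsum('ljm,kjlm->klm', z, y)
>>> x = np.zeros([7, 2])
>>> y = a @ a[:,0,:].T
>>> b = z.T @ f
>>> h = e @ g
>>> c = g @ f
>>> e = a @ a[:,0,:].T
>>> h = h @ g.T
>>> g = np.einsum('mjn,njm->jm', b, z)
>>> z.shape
(13, 5, 7)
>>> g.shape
(5, 7)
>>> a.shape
(13, 5, 5)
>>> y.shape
(13, 5, 13)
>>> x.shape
(7, 2)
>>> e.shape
(13, 5, 13)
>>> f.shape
(13, 13)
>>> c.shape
(7, 13)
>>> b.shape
(7, 5, 13)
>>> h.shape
(31, 13, 7)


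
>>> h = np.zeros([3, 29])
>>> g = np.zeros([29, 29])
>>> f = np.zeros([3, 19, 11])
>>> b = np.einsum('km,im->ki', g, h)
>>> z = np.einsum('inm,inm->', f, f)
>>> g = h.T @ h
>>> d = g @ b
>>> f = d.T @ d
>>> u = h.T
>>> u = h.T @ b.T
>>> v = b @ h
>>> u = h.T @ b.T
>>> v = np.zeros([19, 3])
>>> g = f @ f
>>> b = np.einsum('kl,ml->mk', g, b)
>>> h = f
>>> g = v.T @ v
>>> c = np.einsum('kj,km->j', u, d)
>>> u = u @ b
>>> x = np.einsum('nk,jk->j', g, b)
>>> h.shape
(3, 3)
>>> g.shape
(3, 3)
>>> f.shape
(3, 3)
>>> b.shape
(29, 3)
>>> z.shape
()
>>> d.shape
(29, 3)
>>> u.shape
(29, 3)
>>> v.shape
(19, 3)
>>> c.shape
(29,)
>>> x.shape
(29,)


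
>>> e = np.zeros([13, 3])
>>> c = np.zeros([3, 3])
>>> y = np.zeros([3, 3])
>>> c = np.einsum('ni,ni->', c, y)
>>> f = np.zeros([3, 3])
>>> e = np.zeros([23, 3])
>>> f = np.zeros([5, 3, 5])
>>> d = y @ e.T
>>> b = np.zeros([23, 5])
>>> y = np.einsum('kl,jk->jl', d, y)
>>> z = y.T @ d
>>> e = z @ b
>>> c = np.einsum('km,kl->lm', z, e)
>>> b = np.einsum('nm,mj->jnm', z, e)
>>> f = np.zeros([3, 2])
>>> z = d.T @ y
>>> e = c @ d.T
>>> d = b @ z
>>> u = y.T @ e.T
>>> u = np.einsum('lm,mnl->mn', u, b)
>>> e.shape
(5, 3)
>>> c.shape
(5, 23)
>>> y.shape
(3, 23)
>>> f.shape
(3, 2)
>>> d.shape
(5, 23, 23)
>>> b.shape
(5, 23, 23)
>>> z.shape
(23, 23)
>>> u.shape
(5, 23)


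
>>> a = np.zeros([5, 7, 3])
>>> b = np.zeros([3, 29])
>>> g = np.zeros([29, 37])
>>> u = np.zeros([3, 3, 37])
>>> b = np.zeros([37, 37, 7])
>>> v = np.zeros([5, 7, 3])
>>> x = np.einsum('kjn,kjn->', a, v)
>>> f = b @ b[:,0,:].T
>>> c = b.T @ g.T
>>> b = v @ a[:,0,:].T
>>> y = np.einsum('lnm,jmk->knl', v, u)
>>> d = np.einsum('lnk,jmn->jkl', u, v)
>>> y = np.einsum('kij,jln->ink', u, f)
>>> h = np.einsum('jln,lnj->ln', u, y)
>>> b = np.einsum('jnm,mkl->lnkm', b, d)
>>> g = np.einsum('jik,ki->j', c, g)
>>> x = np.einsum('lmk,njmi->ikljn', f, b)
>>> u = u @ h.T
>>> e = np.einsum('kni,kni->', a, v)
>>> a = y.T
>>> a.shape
(3, 37, 3)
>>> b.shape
(3, 7, 37, 5)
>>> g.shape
(7,)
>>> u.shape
(3, 3, 3)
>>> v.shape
(5, 7, 3)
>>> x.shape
(5, 37, 37, 7, 3)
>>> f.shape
(37, 37, 37)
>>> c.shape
(7, 37, 29)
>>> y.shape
(3, 37, 3)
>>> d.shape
(5, 37, 3)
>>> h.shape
(3, 37)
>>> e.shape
()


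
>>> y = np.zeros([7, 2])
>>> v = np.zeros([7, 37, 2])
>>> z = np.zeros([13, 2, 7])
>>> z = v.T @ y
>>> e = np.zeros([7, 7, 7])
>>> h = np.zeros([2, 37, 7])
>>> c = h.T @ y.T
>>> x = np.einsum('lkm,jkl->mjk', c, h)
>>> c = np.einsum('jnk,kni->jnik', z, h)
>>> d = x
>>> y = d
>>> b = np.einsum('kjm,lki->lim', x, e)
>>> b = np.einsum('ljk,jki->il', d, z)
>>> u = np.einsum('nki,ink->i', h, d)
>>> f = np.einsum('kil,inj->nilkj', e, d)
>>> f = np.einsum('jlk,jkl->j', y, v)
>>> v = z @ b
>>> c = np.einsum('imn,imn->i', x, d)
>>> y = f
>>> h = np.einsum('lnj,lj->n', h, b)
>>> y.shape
(7,)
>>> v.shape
(2, 37, 7)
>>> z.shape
(2, 37, 2)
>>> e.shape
(7, 7, 7)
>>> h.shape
(37,)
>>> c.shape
(7,)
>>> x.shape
(7, 2, 37)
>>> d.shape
(7, 2, 37)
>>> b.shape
(2, 7)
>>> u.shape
(7,)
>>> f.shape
(7,)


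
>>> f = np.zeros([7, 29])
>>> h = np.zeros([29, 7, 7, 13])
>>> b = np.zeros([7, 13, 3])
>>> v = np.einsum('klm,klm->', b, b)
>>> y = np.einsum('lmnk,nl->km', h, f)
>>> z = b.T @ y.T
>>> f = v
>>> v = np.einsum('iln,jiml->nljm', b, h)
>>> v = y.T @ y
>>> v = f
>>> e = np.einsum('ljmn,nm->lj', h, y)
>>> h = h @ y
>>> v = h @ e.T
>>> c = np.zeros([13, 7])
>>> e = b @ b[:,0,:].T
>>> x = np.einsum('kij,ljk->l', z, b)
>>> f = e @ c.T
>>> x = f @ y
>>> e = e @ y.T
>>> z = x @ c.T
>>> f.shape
(7, 13, 13)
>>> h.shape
(29, 7, 7, 7)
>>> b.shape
(7, 13, 3)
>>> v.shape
(29, 7, 7, 29)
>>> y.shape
(13, 7)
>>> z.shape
(7, 13, 13)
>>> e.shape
(7, 13, 13)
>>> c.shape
(13, 7)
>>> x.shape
(7, 13, 7)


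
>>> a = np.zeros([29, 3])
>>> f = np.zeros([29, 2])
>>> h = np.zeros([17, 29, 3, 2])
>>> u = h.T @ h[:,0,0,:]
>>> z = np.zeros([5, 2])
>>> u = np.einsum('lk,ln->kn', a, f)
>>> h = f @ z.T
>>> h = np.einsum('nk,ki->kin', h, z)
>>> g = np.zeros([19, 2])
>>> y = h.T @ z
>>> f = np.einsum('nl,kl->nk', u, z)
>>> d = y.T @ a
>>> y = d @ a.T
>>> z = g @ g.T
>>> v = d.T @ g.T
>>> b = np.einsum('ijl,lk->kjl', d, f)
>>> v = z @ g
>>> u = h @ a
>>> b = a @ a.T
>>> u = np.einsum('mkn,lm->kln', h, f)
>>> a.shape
(29, 3)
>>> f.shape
(3, 5)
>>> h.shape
(5, 2, 29)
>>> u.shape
(2, 3, 29)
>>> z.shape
(19, 19)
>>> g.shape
(19, 2)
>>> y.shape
(2, 2, 29)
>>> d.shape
(2, 2, 3)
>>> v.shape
(19, 2)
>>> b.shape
(29, 29)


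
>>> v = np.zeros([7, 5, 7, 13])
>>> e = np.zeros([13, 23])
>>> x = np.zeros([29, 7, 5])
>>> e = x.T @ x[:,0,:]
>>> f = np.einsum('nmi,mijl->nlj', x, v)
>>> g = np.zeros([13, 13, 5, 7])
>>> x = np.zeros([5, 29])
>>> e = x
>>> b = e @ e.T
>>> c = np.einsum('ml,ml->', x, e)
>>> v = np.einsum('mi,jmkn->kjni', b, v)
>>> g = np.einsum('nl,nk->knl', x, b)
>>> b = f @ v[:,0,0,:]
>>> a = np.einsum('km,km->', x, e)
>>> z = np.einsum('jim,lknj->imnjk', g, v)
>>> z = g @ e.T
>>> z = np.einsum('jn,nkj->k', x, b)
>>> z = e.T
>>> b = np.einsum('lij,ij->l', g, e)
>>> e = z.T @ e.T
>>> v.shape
(7, 7, 13, 5)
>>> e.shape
(5, 5)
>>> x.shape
(5, 29)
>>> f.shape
(29, 13, 7)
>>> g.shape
(5, 5, 29)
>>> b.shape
(5,)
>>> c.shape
()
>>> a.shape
()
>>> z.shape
(29, 5)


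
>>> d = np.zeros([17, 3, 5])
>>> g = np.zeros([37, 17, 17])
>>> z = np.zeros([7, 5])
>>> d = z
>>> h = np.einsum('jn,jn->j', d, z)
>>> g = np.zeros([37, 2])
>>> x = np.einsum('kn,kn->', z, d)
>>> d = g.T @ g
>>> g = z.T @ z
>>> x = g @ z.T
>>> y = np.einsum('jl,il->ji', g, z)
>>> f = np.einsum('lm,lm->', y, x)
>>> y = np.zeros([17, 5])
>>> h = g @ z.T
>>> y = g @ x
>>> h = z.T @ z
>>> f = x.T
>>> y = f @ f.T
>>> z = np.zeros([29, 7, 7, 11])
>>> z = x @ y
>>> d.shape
(2, 2)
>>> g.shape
(5, 5)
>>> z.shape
(5, 7)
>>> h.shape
(5, 5)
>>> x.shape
(5, 7)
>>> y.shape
(7, 7)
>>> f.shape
(7, 5)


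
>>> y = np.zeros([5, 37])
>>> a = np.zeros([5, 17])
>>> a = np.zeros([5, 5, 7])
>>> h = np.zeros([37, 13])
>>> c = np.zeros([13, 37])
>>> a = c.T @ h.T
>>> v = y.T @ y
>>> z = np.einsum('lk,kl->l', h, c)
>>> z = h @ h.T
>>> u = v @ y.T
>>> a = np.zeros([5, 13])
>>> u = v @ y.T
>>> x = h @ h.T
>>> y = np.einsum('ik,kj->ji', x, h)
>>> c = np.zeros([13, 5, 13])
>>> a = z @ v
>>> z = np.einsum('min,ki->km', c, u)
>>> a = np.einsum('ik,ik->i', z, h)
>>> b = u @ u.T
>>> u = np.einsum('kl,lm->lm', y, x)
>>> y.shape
(13, 37)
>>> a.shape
(37,)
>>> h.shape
(37, 13)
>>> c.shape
(13, 5, 13)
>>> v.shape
(37, 37)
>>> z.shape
(37, 13)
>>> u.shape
(37, 37)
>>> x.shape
(37, 37)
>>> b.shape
(37, 37)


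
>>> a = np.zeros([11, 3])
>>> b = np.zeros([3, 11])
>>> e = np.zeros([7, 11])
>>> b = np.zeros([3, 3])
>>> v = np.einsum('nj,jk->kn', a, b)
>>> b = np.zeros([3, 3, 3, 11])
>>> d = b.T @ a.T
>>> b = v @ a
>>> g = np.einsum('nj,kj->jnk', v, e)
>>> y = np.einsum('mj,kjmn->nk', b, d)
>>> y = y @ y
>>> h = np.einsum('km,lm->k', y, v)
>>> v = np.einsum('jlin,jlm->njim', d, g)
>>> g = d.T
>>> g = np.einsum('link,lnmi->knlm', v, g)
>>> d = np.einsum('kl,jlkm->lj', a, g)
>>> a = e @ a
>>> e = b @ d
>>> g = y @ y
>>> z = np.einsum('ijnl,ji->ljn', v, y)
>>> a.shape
(7, 3)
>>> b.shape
(3, 3)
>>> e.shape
(3, 7)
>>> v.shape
(11, 11, 3, 7)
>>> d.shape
(3, 7)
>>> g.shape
(11, 11)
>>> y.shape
(11, 11)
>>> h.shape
(11,)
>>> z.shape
(7, 11, 3)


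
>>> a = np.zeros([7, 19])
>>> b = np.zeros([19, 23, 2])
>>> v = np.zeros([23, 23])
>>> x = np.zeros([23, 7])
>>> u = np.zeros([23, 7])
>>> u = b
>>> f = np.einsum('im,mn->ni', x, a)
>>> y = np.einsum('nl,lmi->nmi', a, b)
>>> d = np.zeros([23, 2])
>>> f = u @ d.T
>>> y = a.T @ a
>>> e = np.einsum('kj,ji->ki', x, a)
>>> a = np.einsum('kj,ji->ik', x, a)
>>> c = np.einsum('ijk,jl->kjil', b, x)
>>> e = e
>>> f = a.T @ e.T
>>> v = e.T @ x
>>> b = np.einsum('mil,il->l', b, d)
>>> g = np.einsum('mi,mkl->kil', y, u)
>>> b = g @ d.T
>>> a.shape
(19, 23)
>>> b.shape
(23, 19, 23)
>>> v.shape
(19, 7)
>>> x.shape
(23, 7)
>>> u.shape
(19, 23, 2)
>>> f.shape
(23, 23)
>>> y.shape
(19, 19)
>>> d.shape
(23, 2)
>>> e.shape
(23, 19)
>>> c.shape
(2, 23, 19, 7)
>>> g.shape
(23, 19, 2)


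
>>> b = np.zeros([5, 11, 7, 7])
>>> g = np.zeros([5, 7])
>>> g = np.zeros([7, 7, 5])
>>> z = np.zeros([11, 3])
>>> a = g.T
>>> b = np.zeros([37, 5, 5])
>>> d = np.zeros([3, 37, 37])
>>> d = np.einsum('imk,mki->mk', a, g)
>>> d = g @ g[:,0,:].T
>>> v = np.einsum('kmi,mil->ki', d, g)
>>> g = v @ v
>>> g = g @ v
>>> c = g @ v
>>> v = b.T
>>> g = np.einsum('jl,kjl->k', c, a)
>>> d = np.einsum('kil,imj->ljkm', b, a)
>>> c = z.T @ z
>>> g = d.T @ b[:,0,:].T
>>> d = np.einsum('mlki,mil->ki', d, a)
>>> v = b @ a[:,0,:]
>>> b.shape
(37, 5, 5)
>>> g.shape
(7, 37, 7, 37)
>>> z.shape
(11, 3)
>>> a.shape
(5, 7, 7)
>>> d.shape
(37, 7)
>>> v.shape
(37, 5, 7)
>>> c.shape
(3, 3)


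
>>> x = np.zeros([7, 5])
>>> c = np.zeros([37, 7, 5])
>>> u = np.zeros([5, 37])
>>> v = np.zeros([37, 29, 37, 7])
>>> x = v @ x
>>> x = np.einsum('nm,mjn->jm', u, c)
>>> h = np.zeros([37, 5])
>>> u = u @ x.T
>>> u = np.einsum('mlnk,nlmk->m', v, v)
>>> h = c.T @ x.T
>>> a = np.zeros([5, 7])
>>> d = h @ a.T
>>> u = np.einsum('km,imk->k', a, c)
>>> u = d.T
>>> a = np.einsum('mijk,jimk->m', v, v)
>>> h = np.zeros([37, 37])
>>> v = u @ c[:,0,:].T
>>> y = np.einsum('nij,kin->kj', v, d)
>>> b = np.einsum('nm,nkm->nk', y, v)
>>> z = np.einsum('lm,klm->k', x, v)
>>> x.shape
(7, 37)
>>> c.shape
(37, 7, 5)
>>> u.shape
(5, 7, 5)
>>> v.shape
(5, 7, 37)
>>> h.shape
(37, 37)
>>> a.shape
(37,)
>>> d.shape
(5, 7, 5)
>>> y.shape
(5, 37)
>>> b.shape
(5, 7)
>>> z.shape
(5,)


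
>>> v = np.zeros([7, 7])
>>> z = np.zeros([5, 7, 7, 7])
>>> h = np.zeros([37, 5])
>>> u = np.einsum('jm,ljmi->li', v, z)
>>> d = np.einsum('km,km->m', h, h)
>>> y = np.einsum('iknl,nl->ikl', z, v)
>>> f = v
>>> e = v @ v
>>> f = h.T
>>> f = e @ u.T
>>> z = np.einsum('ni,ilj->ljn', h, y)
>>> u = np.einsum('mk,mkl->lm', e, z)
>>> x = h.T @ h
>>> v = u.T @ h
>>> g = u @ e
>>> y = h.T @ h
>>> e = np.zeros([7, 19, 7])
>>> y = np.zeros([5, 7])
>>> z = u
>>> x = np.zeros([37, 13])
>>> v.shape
(7, 5)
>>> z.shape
(37, 7)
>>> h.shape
(37, 5)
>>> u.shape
(37, 7)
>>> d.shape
(5,)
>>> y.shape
(5, 7)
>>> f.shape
(7, 5)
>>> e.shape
(7, 19, 7)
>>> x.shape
(37, 13)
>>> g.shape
(37, 7)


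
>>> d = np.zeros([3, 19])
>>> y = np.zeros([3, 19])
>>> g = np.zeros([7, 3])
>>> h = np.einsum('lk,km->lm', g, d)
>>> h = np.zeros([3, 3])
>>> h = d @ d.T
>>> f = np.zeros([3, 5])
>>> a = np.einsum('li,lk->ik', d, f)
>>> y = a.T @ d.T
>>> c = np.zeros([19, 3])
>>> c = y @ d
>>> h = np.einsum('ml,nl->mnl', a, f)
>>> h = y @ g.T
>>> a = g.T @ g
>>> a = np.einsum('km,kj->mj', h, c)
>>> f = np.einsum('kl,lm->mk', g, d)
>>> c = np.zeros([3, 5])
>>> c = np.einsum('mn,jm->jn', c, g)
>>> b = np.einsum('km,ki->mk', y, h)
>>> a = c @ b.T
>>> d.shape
(3, 19)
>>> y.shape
(5, 3)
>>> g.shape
(7, 3)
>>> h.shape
(5, 7)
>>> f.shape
(19, 7)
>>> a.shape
(7, 3)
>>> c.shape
(7, 5)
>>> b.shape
(3, 5)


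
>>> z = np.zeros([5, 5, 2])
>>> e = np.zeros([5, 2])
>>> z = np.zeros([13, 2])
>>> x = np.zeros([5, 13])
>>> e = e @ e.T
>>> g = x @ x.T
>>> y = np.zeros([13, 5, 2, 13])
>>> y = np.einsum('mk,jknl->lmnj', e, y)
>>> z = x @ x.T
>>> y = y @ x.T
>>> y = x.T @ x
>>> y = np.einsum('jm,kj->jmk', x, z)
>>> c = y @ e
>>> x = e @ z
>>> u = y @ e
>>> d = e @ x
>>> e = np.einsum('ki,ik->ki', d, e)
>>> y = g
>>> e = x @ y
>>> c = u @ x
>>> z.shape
(5, 5)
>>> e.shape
(5, 5)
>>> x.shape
(5, 5)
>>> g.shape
(5, 5)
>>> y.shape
(5, 5)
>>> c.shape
(5, 13, 5)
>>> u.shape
(5, 13, 5)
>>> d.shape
(5, 5)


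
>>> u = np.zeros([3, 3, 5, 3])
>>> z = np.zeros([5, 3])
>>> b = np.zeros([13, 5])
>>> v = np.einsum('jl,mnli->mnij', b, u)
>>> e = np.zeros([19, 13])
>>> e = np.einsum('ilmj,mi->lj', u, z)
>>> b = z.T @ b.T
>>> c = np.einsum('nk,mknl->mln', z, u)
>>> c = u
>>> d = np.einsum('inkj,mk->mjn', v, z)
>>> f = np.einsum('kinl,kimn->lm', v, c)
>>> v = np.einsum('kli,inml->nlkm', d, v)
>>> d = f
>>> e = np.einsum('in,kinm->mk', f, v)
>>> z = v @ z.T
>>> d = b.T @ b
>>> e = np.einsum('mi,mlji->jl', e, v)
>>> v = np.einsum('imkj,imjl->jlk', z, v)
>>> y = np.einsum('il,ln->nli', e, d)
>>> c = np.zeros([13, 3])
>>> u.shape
(3, 3, 5, 3)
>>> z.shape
(3, 13, 5, 5)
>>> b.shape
(3, 13)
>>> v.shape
(5, 3, 5)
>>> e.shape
(5, 13)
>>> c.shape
(13, 3)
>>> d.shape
(13, 13)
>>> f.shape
(13, 5)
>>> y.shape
(13, 13, 5)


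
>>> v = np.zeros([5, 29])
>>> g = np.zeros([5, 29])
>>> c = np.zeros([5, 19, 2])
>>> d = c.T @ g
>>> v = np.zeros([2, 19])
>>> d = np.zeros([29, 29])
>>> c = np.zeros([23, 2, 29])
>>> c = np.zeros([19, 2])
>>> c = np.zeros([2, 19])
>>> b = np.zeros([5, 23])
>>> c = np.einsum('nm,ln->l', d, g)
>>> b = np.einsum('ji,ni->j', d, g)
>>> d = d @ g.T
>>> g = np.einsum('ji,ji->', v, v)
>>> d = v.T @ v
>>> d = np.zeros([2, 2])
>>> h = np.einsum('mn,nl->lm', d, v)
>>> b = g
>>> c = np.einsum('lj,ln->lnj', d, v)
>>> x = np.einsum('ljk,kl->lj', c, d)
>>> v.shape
(2, 19)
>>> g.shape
()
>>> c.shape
(2, 19, 2)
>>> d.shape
(2, 2)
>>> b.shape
()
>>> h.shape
(19, 2)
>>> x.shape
(2, 19)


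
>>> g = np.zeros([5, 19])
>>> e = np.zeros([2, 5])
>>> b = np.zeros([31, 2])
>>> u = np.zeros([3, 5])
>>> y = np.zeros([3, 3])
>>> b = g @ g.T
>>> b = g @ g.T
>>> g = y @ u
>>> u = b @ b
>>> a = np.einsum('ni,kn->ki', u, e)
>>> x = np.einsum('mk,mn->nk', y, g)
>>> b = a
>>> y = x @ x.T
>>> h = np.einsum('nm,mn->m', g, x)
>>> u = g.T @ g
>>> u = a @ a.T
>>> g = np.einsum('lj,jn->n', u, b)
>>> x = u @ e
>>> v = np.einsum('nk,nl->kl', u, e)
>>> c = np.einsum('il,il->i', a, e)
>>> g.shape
(5,)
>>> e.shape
(2, 5)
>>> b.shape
(2, 5)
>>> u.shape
(2, 2)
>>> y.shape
(5, 5)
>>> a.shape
(2, 5)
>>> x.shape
(2, 5)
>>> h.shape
(5,)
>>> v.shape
(2, 5)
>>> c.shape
(2,)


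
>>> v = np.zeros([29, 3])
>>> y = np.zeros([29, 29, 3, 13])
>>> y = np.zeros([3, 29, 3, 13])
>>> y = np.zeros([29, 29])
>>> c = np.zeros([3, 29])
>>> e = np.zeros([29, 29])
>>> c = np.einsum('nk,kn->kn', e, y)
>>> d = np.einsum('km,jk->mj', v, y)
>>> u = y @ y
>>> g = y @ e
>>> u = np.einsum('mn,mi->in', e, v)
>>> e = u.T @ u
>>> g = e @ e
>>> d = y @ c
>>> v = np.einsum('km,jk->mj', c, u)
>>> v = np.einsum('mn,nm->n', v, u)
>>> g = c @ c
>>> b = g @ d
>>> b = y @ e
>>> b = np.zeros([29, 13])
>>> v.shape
(3,)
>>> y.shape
(29, 29)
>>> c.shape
(29, 29)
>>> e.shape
(29, 29)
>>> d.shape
(29, 29)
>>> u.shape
(3, 29)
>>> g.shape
(29, 29)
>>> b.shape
(29, 13)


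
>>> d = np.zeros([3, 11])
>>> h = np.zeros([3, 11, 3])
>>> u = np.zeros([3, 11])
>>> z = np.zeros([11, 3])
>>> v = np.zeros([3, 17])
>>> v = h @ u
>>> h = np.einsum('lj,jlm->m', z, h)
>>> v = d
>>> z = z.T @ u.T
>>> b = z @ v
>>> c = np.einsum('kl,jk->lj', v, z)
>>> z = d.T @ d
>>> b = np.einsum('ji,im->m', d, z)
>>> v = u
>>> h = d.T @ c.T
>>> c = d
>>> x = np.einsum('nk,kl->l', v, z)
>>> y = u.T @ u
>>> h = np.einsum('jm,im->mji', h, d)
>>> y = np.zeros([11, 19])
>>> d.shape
(3, 11)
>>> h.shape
(11, 11, 3)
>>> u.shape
(3, 11)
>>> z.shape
(11, 11)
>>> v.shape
(3, 11)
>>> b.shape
(11,)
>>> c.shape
(3, 11)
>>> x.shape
(11,)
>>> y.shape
(11, 19)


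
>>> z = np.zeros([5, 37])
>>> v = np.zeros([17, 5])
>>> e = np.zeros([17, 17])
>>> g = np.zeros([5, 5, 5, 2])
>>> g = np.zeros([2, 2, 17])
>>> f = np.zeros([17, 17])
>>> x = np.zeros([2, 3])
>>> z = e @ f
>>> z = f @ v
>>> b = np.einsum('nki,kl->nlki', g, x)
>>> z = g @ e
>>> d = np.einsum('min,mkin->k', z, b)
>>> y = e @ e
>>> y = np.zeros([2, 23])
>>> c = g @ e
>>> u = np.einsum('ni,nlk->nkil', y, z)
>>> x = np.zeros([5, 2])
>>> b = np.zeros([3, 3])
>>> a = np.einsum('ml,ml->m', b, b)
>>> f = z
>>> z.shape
(2, 2, 17)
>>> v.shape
(17, 5)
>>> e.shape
(17, 17)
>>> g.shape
(2, 2, 17)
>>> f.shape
(2, 2, 17)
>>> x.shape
(5, 2)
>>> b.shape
(3, 3)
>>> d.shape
(3,)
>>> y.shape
(2, 23)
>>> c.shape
(2, 2, 17)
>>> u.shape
(2, 17, 23, 2)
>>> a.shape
(3,)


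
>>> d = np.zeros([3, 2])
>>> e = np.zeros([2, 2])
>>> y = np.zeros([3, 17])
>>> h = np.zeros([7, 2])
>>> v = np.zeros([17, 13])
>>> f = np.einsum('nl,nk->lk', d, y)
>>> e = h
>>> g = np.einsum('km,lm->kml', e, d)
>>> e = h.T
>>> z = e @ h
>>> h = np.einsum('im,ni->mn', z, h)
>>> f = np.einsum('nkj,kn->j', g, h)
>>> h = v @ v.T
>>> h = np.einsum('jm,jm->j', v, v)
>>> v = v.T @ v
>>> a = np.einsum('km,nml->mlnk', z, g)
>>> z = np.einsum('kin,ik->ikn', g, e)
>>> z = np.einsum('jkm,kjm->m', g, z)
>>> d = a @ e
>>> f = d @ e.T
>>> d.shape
(2, 3, 7, 7)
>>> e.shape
(2, 7)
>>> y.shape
(3, 17)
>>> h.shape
(17,)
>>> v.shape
(13, 13)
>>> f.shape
(2, 3, 7, 2)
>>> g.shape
(7, 2, 3)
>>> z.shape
(3,)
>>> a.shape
(2, 3, 7, 2)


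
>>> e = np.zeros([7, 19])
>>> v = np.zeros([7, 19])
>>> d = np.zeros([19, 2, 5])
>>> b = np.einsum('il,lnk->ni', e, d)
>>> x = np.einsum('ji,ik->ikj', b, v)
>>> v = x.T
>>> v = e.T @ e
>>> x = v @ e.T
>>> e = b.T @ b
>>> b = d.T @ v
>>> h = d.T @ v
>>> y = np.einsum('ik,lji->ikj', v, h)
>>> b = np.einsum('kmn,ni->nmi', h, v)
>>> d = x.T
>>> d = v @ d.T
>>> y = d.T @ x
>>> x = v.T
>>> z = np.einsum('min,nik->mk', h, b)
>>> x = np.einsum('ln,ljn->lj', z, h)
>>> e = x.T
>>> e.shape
(2, 5)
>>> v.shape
(19, 19)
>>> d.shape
(19, 7)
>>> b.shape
(19, 2, 19)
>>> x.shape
(5, 2)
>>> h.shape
(5, 2, 19)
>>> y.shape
(7, 7)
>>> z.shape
(5, 19)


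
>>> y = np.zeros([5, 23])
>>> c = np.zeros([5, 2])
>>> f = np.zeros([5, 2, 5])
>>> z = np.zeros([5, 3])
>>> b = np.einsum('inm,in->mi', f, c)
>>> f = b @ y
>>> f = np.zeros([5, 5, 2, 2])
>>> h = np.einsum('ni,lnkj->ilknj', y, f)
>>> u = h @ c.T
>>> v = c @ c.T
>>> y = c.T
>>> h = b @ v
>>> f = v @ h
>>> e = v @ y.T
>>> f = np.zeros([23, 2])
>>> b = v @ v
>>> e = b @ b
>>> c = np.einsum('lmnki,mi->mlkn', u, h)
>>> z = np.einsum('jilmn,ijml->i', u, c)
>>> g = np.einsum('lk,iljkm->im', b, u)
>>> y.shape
(2, 5)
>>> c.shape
(5, 23, 5, 2)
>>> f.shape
(23, 2)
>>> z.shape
(5,)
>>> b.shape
(5, 5)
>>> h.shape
(5, 5)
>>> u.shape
(23, 5, 2, 5, 5)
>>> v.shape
(5, 5)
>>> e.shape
(5, 5)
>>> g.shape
(23, 5)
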